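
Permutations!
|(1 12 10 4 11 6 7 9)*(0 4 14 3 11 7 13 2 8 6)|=20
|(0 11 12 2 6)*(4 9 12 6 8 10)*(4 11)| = |(0 4 9 12 2 8 10 11 6)| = 9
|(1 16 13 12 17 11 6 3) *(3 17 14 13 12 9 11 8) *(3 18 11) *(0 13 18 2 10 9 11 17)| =44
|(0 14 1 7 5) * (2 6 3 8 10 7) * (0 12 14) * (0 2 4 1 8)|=|(0 2 6 3)(1 4)(5 12 14 8 10 7)|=12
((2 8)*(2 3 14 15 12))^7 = (2 8 3 14 15 12)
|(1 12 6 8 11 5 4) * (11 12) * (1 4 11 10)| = 6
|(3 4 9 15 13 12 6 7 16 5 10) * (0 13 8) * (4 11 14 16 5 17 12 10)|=16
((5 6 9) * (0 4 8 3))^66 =(9)(0 8)(3 4)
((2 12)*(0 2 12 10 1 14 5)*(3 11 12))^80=(0 10 14)(1 5 2)(3 12 11)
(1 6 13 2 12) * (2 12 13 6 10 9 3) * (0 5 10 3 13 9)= (0 5 10)(1 3 2 9 13 12)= [5, 3, 9, 2, 4, 10, 6, 7, 8, 13, 0, 11, 1, 12]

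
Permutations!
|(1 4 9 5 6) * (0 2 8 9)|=|(0 2 8 9 5 6 1 4)|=8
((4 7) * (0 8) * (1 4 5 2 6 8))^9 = ((0 1 4 7 5 2 6 8))^9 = (0 1 4 7 5 2 6 8)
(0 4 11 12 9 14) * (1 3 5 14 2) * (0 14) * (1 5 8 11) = [4, 3, 5, 8, 1, 0, 6, 7, 11, 2, 10, 12, 9, 13, 14] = (14)(0 4 1 3 8 11 12 9 2 5)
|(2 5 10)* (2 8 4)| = 5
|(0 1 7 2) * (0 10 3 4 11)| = 8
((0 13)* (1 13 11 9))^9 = ((0 11 9 1 13))^9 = (0 13 1 9 11)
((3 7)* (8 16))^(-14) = (16)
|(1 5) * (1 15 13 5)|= 3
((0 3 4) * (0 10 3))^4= ((3 4 10))^4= (3 4 10)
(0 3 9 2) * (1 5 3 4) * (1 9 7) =(0 4 9 2)(1 5 3 7) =[4, 5, 0, 7, 9, 3, 6, 1, 8, 2]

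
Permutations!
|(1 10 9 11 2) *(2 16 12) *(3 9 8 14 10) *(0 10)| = |(0 10 8 14)(1 3 9 11 16 12 2)| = 28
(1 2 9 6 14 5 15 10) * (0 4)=(0 4)(1 2 9 6 14 5 15 10)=[4, 2, 9, 3, 0, 15, 14, 7, 8, 6, 1, 11, 12, 13, 5, 10]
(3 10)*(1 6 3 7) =(1 6 3 10 7) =[0, 6, 2, 10, 4, 5, 3, 1, 8, 9, 7]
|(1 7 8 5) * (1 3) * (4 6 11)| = 15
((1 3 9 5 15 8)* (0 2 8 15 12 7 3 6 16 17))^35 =(17)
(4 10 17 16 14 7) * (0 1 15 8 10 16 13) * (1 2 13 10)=(0 2 13)(1 15 8)(4 16 14 7)(10 17)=[2, 15, 13, 3, 16, 5, 6, 4, 1, 9, 17, 11, 12, 0, 7, 8, 14, 10]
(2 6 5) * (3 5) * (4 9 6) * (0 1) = (0 1)(2 4 9 6 3 5) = [1, 0, 4, 5, 9, 2, 3, 7, 8, 6]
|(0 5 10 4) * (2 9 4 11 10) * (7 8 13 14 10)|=|(0 5 2 9 4)(7 8 13 14 10 11)|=30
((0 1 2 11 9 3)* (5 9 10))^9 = (0 1 2 11 10 5 9 3)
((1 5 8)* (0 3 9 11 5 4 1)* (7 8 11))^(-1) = (0 8 7 9 3)(1 4)(5 11)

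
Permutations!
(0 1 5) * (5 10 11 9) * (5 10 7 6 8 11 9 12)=[1, 7, 2, 3, 4, 0, 8, 6, 11, 10, 9, 12, 5]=(0 1 7 6 8 11 12 5)(9 10)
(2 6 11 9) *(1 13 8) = (1 13 8)(2 6 11 9) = [0, 13, 6, 3, 4, 5, 11, 7, 1, 2, 10, 9, 12, 8]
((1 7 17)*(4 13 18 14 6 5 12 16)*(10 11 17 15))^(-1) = ((1 7 15 10 11 17)(4 13 18 14 6 5 12 16))^(-1) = (1 17 11 10 15 7)(4 16 12 5 6 14 18 13)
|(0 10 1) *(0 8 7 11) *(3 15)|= 6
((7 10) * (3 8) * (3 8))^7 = (7 10)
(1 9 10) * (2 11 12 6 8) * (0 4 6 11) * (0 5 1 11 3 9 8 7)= (0 4 6 7)(1 8 2 5)(3 9 10 11 12)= [4, 8, 5, 9, 6, 1, 7, 0, 2, 10, 11, 12, 3]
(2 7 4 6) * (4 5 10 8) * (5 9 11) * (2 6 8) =(2 7 9 11 5 10)(4 8) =[0, 1, 7, 3, 8, 10, 6, 9, 4, 11, 2, 5]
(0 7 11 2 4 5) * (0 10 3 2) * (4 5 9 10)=(0 7 11)(2 5 4 9 10 3)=[7, 1, 5, 2, 9, 4, 6, 11, 8, 10, 3, 0]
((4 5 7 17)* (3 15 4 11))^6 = (3 11 17 7 5 4 15)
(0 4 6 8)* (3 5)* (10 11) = [4, 1, 2, 5, 6, 3, 8, 7, 0, 9, 11, 10] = (0 4 6 8)(3 5)(10 11)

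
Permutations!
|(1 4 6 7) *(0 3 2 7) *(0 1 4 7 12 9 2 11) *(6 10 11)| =|(0 3 6 1 7 4 10 11)(2 12 9)| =24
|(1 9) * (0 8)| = 2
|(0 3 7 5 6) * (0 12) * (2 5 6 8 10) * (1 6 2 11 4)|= 12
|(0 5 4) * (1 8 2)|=3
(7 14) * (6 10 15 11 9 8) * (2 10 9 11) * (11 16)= (2 10 15)(6 9 8)(7 14)(11 16)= [0, 1, 10, 3, 4, 5, 9, 14, 6, 8, 15, 16, 12, 13, 7, 2, 11]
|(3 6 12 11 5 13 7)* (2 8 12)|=9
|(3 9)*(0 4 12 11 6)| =|(0 4 12 11 6)(3 9)| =10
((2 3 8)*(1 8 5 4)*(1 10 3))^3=(3 10 4 5)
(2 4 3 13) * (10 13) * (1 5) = (1 5)(2 4 3 10 13) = [0, 5, 4, 10, 3, 1, 6, 7, 8, 9, 13, 11, 12, 2]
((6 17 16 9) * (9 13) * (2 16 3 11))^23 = ((2 16 13 9 6 17 3 11))^23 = (2 11 3 17 6 9 13 16)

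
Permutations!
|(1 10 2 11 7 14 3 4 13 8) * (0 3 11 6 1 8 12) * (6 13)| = |(0 3 4 6 1 10 2 13 12)(7 14 11)| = 9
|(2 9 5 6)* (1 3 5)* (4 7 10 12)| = |(1 3 5 6 2 9)(4 7 10 12)| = 12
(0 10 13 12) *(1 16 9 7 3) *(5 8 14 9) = (0 10 13 12)(1 16 5 8 14 9 7 3) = [10, 16, 2, 1, 4, 8, 6, 3, 14, 7, 13, 11, 0, 12, 9, 15, 5]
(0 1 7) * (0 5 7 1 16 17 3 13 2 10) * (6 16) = [6, 1, 10, 13, 4, 7, 16, 5, 8, 9, 0, 11, 12, 2, 14, 15, 17, 3] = (0 6 16 17 3 13 2 10)(5 7)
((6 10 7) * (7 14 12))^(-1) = (6 7 12 14 10)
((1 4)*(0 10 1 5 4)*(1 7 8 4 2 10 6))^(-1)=((0 6 1)(2 10 7 8 4 5))^(-1)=(0 1 6)(2 5 4 8 7 10)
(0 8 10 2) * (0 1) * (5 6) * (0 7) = (0 8 10 2 1 7)(5 6) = [8, 7, 1, 3, 4, 6, 5, 0, 10, 9, 2]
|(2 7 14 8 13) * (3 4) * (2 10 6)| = 14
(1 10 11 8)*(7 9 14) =[0, 10, 2, 3, 4, 5, 6, 9, 1, 14, 11, 8, 12, 13, 7] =(1 10 11 8)(7 9 14)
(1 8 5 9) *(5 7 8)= (1 5 9)(7 8)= [0, 5, 2, 3, 4, 9, 6, 8, 7, 1]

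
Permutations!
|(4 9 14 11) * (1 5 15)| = 12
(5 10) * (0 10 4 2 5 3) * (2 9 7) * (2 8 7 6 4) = (0 10 3)(2 5)(4 9 6)(7 8) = [10, 1, 5, 0, 9, 2, 4, 8, 7, 6, 3]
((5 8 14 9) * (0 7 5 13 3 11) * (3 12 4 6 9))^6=((0 7 5 8 14 3 11)(4 6 9 13 12))^6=(0 11 3 14 8 5 7)(4 6 9 13 12)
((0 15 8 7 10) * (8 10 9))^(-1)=(0 10 15)(7 8 9)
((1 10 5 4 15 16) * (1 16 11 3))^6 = ((16)(1 10 5 4 15 11 3))^6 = (16)(1 3 11 15 4 5 10)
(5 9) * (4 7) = (4 7)(5 9) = [0, 1, 2, 3, 7, 9, 6, 4, 8, 5]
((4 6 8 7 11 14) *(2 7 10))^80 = ((2 7 11 14 4 6 8 10))^80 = (14)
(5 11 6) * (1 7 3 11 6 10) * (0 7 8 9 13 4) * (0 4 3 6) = (0 7 6 5)(1 8 9 13 3 11 10) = [7, 8, 2, 11, 4, 0, 5, 6, 9, 13, 1, 10, 12, 3]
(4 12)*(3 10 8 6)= [0, 1, 2, 10, 12, 5, 3, 7, 6, 9, 8, 11, 4]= (3 10 8 6)(4 12)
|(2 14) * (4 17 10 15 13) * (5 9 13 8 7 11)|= 10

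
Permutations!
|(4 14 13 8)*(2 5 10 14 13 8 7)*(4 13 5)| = 8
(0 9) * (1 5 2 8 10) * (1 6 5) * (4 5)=(0 9)(2 8 10 6 4 5)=[9, 1, 8, 3, 5, 2, 4, 7, 10, 0, 6]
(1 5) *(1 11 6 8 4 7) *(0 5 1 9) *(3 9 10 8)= (0 5 11 6 3 9)(4 7 10 8)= [5, 1, 2, 9, 7, 11, 3, 10, 4, 0, 8, 6]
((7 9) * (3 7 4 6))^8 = (3 4 7 6 9)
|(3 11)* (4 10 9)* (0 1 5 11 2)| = |(0 1 5 11 3 2)(4 10 9)| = 6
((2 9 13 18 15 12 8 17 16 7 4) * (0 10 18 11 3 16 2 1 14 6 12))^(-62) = (0 18)(1 13 6 3 8 7 2)(4 9 14 11 12 16 17)(10 15)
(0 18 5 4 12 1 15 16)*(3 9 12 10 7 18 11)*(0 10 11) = (1 15 16 10 7 18 5 4 11 3 9 12) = [0, 15, 2, 9, 11, 4, 6, 18, 8, 12, 7, 3, 1, 13, 14, 16, 10, 17, 5]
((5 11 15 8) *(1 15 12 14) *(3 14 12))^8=(1 15 8 5 11 3 14)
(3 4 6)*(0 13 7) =(0 13 7)(3 4 6) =[13, 1, 2, 4, 6, 5, 3, 0, 8, 9, 10, 11, 12, 7]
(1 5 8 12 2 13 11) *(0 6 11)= (0 6 11 1 5 8 12 2 13)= [6, 5, 13, 3, 4, 8, 11, 7, 12, 9, 10, 1, 2, 0]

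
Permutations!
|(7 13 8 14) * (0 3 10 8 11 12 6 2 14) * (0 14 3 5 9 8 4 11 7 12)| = 12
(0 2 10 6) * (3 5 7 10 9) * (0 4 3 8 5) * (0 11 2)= (2 9 8 5 7 10 6 4 3 11)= [0, 1, 9, 11, 3, 7, 4, 10, 5, 8, 6, 2]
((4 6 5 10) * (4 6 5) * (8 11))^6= ((4 5 10 6)(8 11))^6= (11)(4 10)(5 6)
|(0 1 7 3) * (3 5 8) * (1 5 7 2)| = 4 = |(0 5 8 3)(1 2)|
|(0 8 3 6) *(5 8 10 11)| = 7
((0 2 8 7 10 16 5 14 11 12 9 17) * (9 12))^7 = ((0 2 8 7 10 16 5 14 11 9 17))^7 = (0 14 7 17 5 8 9 16 2 11 10)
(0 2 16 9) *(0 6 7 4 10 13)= (0 2 16 9 6 7 4 10 13)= [2, 1, 16, 3, 10, 5, 7, 4, 8, 6, 13, 11, 12, 0, 14, 15, 9]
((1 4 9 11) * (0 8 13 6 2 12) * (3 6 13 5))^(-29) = ((13)(0 8 5 3 6 2 12)(1 4 9 11))^(-29) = (13)(0 12 2 6 3 5 8)(1 11 9 4)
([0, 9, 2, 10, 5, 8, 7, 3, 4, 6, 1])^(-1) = (1 10 3 7 6 9)(4 8 5)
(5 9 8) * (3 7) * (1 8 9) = (9)(1 8 5)(3 7) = [0, 8, 2, 7, 4, 1, 6, 3, 5, 9]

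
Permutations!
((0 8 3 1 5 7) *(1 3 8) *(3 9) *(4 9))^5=((0 1 5 7)(3 4 9))^5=(0 1 5 7)(3 9 4)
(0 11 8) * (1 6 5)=(0 11 8)(1 6 5)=[11, 6, 2, 3, 4, 1, 5, 7, 0, 9, 10, 8]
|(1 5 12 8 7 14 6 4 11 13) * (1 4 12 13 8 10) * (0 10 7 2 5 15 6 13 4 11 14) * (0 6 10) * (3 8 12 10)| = 14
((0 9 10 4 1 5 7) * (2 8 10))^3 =((0 9 2 8 10 4 1 5 7))^3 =(0 8 1)(2 4 7)(5 9 10)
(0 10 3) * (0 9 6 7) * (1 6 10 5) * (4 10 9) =(0 5 1 6 7)(3 4 10) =[5, 6, 2, 4, 10, 1, 7, 0, 8, 9, 3]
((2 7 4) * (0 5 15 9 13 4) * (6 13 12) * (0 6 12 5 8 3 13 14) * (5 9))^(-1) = (0 14 6 7 2 4 13 3 8)(5 15) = ((0 8 3 13 4 2 7 6 14)(5 15))^(-1)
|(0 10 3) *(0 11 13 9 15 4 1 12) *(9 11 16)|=18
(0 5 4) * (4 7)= (0 5 7 4)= [5, 1, 2, 3, 0, 7, 6, 4]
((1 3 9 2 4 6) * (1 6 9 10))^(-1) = ((1 3 10)(2 4 9))^(-1) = (1 10 3)(2 9 4)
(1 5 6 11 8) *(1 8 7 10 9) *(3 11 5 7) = (1 7 10 9)(3 11)(5 6) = [0, 7, 2, 11, 4, 6, 5, 10, 8, 1, 9, 3]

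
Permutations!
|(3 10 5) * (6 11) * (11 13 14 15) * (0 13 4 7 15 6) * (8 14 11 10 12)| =30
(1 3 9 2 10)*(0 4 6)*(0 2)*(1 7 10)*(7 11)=(0 4 6 2 1 3 9)(7 10 11)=[4, 3, 1, 9, 6, 5, 2, 10, 8, 0, 11, 7]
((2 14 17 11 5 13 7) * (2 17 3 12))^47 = ((2 14 3 12)(5 13 7 17 11))^47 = (2 12 3 14)(5 7 11 13 17)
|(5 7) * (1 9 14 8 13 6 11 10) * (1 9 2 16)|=42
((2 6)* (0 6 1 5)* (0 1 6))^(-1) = (1 5)(2 6)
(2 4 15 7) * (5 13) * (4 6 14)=[0, 1, 6, 3, 15, 13, 14, 2, 8, 9, 10, 11, 12, 5, 4, 7]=(2 6 14 4 15 7)(5 13)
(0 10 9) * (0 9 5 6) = [10, 1, 2, 3, 4, 6, 0, 7, 8, 9, 5] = (0 10 5 6)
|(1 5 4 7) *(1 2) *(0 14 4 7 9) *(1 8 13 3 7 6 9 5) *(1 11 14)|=40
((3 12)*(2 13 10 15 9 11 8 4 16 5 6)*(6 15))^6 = (2 10)(4 8 11 9 15 5 16)(6 13)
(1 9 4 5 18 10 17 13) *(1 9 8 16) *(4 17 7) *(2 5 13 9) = (1 8 16)(2 5 18 10 7 4 13)(9 17) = [0, 8, 5, 3, 13, 18, 6, 4, 16, 17, 7, 11, 12, 2, 14, 15, 1, 9, 10]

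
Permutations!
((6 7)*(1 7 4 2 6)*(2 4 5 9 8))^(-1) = ((1 7)(2 6 5 9 8))^(-1) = (1 7)(2 8 9 5 6)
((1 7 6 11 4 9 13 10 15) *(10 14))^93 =(1 11 13 15 6 9 10 7 4 14)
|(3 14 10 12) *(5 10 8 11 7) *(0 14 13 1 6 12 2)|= 40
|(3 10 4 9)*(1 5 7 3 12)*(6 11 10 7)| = 8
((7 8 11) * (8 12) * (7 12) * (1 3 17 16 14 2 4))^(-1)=((1 3 17 16 14 2 4)(8 11 12))^(-1)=(1 4 2 14 16 17 3)(8 12 11)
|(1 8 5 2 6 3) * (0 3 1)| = 10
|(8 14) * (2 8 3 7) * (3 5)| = |(2 8 14 5 3 7)| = 6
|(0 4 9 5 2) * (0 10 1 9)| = 10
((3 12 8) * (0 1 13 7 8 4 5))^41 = (0 3 1 12 13 4 7 5 8)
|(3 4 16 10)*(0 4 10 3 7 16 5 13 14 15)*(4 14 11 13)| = 12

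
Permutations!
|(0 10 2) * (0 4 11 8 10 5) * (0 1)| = |(0 5 1)(2 4 11 8 10)| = 15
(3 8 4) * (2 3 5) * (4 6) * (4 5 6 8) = (8)(2 3 4 6 5) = [0, 1, 3, 4, 6, 2, 5, 7, 8]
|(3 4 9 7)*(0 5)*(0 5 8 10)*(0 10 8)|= |(10)(3 4 9 7)|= 4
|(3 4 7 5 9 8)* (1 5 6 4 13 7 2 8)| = 21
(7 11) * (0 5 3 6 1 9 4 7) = [5, 9, 2, 6, 7, 3, 1, 11, 8, 4, 10, 0] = (0 5 3 6 1 9 4 7 11)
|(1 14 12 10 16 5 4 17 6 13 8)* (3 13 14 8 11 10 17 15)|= |(1 8)(3 13 11 10 16 5 4 15)(6 14 12 17)|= 8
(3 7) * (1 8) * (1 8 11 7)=(1 11 7 3)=[0, 11, 2, 1, 4, 5, 6, 3, 8, 9, 10, 7]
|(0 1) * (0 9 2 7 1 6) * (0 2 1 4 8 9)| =8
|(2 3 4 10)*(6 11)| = |(2 3 4 10)(6 11)| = 4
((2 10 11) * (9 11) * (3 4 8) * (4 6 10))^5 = (2 10 8 11 6 4 9 3)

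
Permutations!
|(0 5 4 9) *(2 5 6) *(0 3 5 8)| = 4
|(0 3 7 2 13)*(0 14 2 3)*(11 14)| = 4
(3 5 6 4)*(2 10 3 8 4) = (2 10 3 5 6)(4 8) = [0, 1, 10, 5, 8, 6, 2, 7, 4, 9, 3]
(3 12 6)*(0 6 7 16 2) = (0 6 3 12 7 16 2) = [6, 1, 0, 12, 4, 5, 3, 16, 8, 9, 10, 11, 7, 13, 14, 15, 2]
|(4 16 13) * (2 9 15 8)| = 12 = |(2 9 15 8)(4 16 13)|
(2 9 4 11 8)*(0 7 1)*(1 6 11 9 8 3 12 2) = (0 7 6 11 3 12 2 8 1)(4 9) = [7, 0, 8, 12, 9, 5, 11, 6, 1, 4, 10, 3, 2]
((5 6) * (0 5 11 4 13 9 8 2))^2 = ((0 5 6 11 4 13 9 8 2))^2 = (0 6 4 9 2 5 11 13 8)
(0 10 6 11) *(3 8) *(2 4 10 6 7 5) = (0 6 11)(2 4 10 7 5)(3 8) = [6, 1, 4, 8, 10, 2, 11, 5, 3, 9, 7, 0]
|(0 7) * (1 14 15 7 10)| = 6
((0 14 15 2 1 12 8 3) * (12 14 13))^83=(0 8 13 3 12)(1 2 15 14)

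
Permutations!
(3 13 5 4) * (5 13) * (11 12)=(13)(3 5 4)(11 12)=[0, 1, 2, 5, 3, 4, 6, 7, 8, 9, 10, 12, 11, 13]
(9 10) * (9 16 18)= [0, 1, 2, 3, 4, 5, 6, 7, 8, 10, 16, 11, 12, 13, 14, 15, 18, 17, 9]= (9 10 16 18)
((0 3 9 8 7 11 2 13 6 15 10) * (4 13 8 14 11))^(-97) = (0 7 3 4 9 13 14 6 11 15 2 10 8)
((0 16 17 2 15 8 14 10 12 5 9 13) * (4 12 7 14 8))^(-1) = (0 13 9 5 12 4 15 2 17 16)(7 10 14)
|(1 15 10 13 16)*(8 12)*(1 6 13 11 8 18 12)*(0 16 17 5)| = |(0 16 6 13 17 5)(1 15 10 11 8)(12 18)| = 30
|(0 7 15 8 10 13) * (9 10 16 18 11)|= |(0 7 15 8 16 18 11 9 10 13)|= 10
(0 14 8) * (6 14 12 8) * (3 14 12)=[3, 1, 2, 14, 4, 5, 12, 7, 0, 9, 10, 11, 8, 13, 6]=(0 3 14 6 12 8)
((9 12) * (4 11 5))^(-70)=((4 11 5)(9 12))^(-70)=(12)(4 5 11)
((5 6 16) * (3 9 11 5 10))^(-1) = (3 10 16 6 5 11 9)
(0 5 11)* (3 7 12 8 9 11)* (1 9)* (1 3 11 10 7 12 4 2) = (0 5 11)(1 9 10 7 4 2)(3 12 8) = [5, 9, 1, 12, 2, 11, 6, 4, 3, 10, 7, 0, 8]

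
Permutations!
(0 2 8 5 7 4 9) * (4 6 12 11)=(0 2 8 5 7 6 12 11 4 9)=[2, 1, 8, 3, 9, 7, 12, 6, 5, 0, 10, 4, 11]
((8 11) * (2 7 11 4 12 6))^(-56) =(12)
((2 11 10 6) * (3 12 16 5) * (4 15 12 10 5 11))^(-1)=(2 6 10 3 5 11 16 12 15 4)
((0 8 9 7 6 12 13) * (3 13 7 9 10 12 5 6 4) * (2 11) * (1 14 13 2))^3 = (0 12 3 1)(2 14 8 7)(4 11 13 10)(5 6)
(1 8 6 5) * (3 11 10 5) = (1 8 6 3 11 10 5) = [0, 8, 2, 11, 4, 1, 3, 7, 6, 9, 5, 10]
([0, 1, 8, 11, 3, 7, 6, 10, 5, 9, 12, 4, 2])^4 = [0, 1, 10, 11, 3, 2, 6, 8, 12, 9, 5, 4, 7]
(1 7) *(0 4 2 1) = (0 4 2 1 7) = [4, 7, 1, 3, 2, 5, 6, 0]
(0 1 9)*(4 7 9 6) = [1, 6, 2, 3, 7, 5, 4, 9, 8, 0] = (0 1 6 4 7 9)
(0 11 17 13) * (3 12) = (0 11 17 13)(3 12) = [11, 1, 2, 12, 4, 5, 6, 7, 8, 9, 10, 17, 3, 0, 14, 15, 16, 13]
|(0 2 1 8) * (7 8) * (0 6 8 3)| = |(0 2 1 7 3)(6 8)| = 10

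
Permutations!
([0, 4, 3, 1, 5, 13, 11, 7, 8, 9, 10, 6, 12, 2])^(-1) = (1 3 2 13 5 4)(6 11)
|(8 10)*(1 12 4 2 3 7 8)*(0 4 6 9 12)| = 24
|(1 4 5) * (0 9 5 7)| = |(0 9 5 1 4 7)| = 6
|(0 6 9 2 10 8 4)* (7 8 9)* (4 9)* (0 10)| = 6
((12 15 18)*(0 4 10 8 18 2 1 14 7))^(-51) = (0 18 1 4 12 14 10 15 7 8 2)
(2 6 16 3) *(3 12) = [0, 1, 6, 2, 4, 5, 16, 7, 8, 9, 10, 11, 3, 13, 14, 15, 12] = (2 6 16 12 3)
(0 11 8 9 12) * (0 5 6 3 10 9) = [11, 1, 2, 10, 4, 6, 3, 7, 0, 12, 9, 8, 5] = (0 11 8)(3 10 9 12 5 6)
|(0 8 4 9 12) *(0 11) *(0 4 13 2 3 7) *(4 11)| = |(0 8 13 2 3 7)(4 9 12)| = 6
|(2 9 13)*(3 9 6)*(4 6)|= |(2 4 6 3 9 13)|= 6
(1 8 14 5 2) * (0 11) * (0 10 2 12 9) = (0 11 10 2 1 8 14 5 12 9) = [11, 8, 1, 3, 4, 12, 6, 7, 14, 0, 2, 10, 9, 13, 5]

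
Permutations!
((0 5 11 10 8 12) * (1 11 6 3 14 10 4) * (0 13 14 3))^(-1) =(0 6 5)(1 4 11)(8 10 14 13 12) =((0 5 6)(1 11 4)(8 12 13 14 10))^(-1)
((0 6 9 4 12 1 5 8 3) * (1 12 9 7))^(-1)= (12)(0 3 8 5 1 7 6)(4 9)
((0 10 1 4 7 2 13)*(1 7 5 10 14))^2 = ((0 14 1 4 5 10 7 2 13))^2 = (0 1 5 7 13 14 4 10 2)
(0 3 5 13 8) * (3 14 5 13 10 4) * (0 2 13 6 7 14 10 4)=(0 10)(2 13 8)(3 6 7 14 5 4)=[10, 1, 13, 6, 3, 4, 7, 14, 2, 9, 0, 11, 12, 8, 5]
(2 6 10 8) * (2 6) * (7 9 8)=[0, 1, 2, 3, 4, 5, 10, 9, 6, 8, 7]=(6 10 7 9 8)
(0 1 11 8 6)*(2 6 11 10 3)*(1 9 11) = [9, 10, 6, 2, 4, 5, 0, 7, 1, 11, 3, 8] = (0 9 11 8 1 10 3 2 6)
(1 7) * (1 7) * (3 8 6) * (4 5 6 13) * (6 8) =(3 6)(4 5 8 13) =[0, 1, 2, 6, 5, 8, 3, 7, 13, 9, 10, 11, 12, 4]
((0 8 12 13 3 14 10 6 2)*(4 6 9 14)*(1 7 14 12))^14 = ((0 8 1 7 14 10 9 12 13 3 4 6 2))^14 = (0 8 1 7 14 10 9 12 13 3 4 6 2)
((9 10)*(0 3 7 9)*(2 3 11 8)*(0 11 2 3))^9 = ((0 2)(3 7 9 10 11 8))^9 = (0 2)(3 10)(7 11)(8 9)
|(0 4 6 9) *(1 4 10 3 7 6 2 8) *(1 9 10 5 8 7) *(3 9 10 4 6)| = 30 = |(0 5 8 10 9)(1 6 4 2 7 3)|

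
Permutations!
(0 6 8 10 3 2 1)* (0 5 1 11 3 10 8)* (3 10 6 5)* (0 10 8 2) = (0 5 1 3)(2 11 8)(6 10) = [5, 3, 11, 0, 4, 1, 10, 7, 2, 9, 6, 8]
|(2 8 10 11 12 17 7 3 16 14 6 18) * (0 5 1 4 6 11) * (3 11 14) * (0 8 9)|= 8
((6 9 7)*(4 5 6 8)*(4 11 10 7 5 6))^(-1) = ((4 6 9 5)(7 8 11 10))^(-1) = (4 5 9 6)(7 10 11 8)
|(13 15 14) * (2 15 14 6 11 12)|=|(2 15 6 11 12)(13 14)|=10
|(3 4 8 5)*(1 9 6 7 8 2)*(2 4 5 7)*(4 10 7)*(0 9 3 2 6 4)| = |(0 9 4 10 7 8)(1 3 5 2)| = 12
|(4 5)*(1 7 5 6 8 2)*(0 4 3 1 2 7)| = |(0 4 6 8 7 5 3 1)| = 8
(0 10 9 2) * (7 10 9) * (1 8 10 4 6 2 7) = (0 9 7 4 6 2)(1 8 10) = [9, 8, 0, 3, 6, 5, 2, 4, 10, 7, 1]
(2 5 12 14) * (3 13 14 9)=(2 5 12 9 3 13 14)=[0, 1, 5, 13, 4, 12, 6, 7, 8, 3, 10, 11, 9, 14, 2]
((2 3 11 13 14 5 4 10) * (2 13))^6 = ((2 3 11)(4 10 13 14 5))^6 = (4 10 13 14 5)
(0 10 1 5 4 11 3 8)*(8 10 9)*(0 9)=(1 5 4 11 3 10)(8 9)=[0, 5, 2, 10, 11, 4, 6, 7, 9, 8, 1, 3]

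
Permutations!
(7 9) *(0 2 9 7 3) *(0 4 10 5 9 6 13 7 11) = (0 2 6 13 7 11)(3 4 10 5 9) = [2, 1, 6, 4, 10, 9, 13, 11, 8, 3, 5, 0, 12, 7]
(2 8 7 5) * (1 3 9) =[0, 3, 8, 9, 4, 2, 6, 5, 7, 1] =(1 3 9)(2 8 7 5)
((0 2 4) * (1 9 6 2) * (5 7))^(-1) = ((0 1 9 6 2 4)(5 7))^(-1) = (0 4 2 6 9 1)(5 7)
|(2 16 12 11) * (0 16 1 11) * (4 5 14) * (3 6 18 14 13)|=21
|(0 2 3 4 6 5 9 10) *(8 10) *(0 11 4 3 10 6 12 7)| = 28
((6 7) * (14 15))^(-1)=((6 7)(14 15))^(-1)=(6 7)(14 15)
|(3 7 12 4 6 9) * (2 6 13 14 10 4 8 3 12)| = 28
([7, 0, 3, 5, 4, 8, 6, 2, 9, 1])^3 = [3, 2, 8, 9, 4, 1, 6, 5, 0, 7]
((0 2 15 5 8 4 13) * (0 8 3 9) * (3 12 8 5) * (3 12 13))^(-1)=((0 2 15 12 8 4 3 9)(5 13))^(-1)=(0 9 3 4 8 12 15 2)(5 13)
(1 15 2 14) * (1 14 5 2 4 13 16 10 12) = [0, 15, 5, 3, 13, 2, 6, 7, 8, 9, 12, 11, 1, 16, 14, 4, 10] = (1 15 4 13 16 10 12)(2 5)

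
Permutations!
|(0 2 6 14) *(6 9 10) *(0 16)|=|(0 2 9 10 6 14 16)|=7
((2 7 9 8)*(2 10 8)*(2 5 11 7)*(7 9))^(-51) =((5 11 9)(8 10))^(-51) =(11)(8 10)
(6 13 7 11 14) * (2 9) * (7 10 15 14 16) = (2 9)(6 13 10 15 14)(7 11 16) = [0, 1, 9, 3, 4, 5, 13, 11, 8, 2, 15, 16, 12, 10, 6, 14, 7]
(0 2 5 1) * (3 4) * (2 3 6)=(0 3 4 6 2 5 1)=[3, 0, 5, 4, 6, 1, 2]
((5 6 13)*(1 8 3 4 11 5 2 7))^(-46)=(1 11 2 3 6)(4 13 8 5 7)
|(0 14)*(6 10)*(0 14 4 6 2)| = |(14)(0 4 6 10 2)| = 5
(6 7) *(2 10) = [0, 1, 10, 3, 4, 5, 7, 6, 8, 9, 2] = (2 10)(6 7)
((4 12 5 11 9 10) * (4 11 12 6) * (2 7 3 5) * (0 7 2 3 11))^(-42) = (12)(0 9 7 10 11)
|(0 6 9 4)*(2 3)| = |(0 6 9 4)(2 3)| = 4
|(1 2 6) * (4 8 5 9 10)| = 15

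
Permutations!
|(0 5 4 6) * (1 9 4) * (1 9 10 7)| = 15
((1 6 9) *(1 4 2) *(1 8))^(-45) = ((1 6 9 4 2 8))^(-45) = (1 4)(2 6)(8 9)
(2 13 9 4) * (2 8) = (2 13 9 4 8) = [0, 1, 13, 3, 8, 5, 6, 7, 2, 4, 10, 11, 12, 9]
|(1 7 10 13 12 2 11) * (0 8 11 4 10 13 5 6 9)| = |(0 8 11 1 7 13 12 2 4 10 5 6 9)| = 13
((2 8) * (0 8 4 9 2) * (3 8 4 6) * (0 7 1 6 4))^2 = (1 3 7 6 8)(2 9 4)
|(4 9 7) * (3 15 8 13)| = |(3 15 8 13)(4 9 7)| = 12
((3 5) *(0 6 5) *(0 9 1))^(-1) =((0 6 5 3 9 1))^(-1) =(0 1 9 3 5 6)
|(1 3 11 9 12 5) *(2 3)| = |(1 2 3 11 9 12 5)| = 7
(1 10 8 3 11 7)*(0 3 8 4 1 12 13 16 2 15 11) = (0 3)(1 10 4)(2 15 11 7 12 13 16) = [3, 10, 15, 0, 1, 5, 6, 12, 8, 9, 4, 7, 13, 16, 14, 11, 2]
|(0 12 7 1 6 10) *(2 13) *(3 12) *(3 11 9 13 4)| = |(0 11 9 13 2 4 3 12 7 1 6 10)| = 12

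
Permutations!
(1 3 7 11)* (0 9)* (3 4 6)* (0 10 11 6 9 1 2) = (0 1 4 9 10 11 2)(3 7 6) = [1, 4, 0, 7, 9, 5, 3, 6, 8, 10, 11, 2]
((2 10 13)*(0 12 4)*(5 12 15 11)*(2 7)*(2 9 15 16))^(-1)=(0 4 12 5 11 15 9 7 13 10 2 16)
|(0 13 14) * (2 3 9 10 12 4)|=6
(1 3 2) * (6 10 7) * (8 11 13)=[0, 3, 1, 2, 4, 5, 10, 6, 11, 9, 7, 13, 12, 8]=(1 3 2)(6 10 7)(8 11 13)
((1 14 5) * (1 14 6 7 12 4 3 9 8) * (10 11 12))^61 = (1 6 7 10 11 12 4 3 9 8)(5 14)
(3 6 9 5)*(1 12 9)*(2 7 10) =(1 12 9 5 3 6)(2 7 10) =[0, 12, 7, 6, 4, 3, 1, 10, 8, 5, 2, 11, 9]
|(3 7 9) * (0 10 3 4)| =6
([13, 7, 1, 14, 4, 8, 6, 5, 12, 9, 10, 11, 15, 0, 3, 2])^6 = [0, 2, 15, 3, 4, 7, 6, 1, 5, 9, 10, 11, 8, 13, 14, 12]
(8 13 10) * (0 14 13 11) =(0 14 13 10 8 11) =[14, 1, 2, 3, 4, 5, 6, 7, 11, 9, 8, 0, 12, 10, 13]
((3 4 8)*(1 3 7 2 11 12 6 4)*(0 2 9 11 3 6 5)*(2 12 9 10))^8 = (0 5 12)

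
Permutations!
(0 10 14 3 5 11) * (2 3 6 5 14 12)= (0 10 12 2 3 14 6 5 11)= [10, 1, 3, 14, 4, 11, 5, 7, 8, 9, 12, 0, 2, 13, 6]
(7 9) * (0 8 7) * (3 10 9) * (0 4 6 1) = (0 8 7 3 10 9 4 6 1) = [8, 0, 2, 10, 6, 5, 1, 3, 7, 4, 9]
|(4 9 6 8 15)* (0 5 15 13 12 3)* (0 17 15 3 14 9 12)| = |(0 5 3 17 15 4 12 14 9 6 8 13)| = 12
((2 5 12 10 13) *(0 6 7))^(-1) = (0 7 6)(2 13 10 12 5)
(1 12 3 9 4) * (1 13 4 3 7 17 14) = (1 12 7 17 14)(3 9)(4 13) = [0, 12, 2, 9, 13, 5, 6, 17, 8, 3, 10, 11, 7, 4, 1, 15, 16, 14]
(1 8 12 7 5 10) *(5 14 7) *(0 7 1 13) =(0 7 14 1 8 12 5 10 13) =[7, 8, 2, 3, 4, 10, 6, 14, 12, 9, 13, 11, 5, 0, 1]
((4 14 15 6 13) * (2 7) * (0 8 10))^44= (0 10 8)(4 13 6 15 14)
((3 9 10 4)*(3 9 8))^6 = (10)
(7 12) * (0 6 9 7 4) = [6, 1, 2, 3, 0, 5, 9, 12, 8, 7, 10, 11, 4] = (0 6 9 7 12 4)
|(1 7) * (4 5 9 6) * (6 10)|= 10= |(1 7)(4 5 9 10 6)|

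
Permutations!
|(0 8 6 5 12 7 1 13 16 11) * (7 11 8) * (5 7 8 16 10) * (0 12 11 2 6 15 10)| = 12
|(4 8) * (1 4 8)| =2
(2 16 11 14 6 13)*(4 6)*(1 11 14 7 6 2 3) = [0, 11, 16, 1, 2, 5, 13, 6, 8, 9, 10, 7, 12, 3, 4, 15, 14] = (1 11 7 6 13 3)(2 16 14 4)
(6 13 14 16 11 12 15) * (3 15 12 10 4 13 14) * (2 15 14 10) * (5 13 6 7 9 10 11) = (2 15 7 9 10 4 6 11)(3 14 16 5 13) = [0, 1, 15, 14, 6, 13, 11, 9, 8, 10, 4, 2, 12, 3, 16, 7, 5]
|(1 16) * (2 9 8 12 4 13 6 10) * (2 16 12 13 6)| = |(1 12 4 6 10 16)(2 9 8 13)| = 12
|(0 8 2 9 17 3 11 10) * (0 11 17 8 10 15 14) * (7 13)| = 30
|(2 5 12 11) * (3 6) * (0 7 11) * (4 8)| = |(0 7 11 2 5 12)(3 6)(4 8)| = 6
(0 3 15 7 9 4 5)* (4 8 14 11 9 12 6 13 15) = [3, 1, 2, 4, 5, 0, 13, 12, 14, 8, 10, 9, 6, 15, 11, 7] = (0 3 4 5)(6 13 15 7 12)(8 14 11 9)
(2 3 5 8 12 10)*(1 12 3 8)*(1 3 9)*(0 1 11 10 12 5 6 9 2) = [1, 5, 8, 6, 4, 3, 9, 7, 2, 11, 0, 10, 12] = (12)(0 1 5 3 6 9 11 10)(2 8)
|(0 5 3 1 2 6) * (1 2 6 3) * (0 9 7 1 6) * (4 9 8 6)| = |(0 5 4 9 7 1)(2 3)(6 8)| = 6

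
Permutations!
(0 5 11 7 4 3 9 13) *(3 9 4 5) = (0 3 4 9 13)(5 11 7) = [3, 1, 2, 4, 9, 11, 6, 5, 8, 13, 10, 7, 12, 0]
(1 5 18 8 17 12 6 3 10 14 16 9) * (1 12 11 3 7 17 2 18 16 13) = (1 5 16 9 12 6 7 17 11 3 10 14 13)(2 18 8) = [0, 5, 18, 10, 4, 16, 7, 17, 2, 12, 14, 3, 6, 1, 13, 15, 9, 11, 8]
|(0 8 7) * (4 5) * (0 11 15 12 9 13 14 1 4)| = 12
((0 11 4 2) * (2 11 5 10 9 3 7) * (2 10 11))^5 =(11)(3 7 10 9)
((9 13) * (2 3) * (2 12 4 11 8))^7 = (2 3 12 4 11 8)(9 13)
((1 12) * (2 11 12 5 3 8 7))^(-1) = (1 12 11 2 7 8 3 5)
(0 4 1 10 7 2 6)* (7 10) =[4, 7, 6, 3, 1, 5, 0, 2, 8, 9, 10] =(10)(0 4 1 7 2 6)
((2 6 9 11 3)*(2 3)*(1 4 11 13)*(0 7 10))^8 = (0 10 7)(1 4 11 2 6 9 13) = ((0 7 10)(1 4 11 2 6 9 13))^8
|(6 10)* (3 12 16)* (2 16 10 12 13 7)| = 15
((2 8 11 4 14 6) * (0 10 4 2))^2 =(0 4 6 10 14)(2 11 8)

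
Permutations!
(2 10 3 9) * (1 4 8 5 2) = [0, 4, 10, 9, 8, 2, 6, 7, 5, 1, 3] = (1 4 8 5 2 10 3 9)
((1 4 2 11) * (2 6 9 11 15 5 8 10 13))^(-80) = (2 10 5)(8 15 13)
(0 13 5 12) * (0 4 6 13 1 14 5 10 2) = (0 1 14 5 12 4 6 13 10 2) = [1, 14, 0, 3, 6, 12, 13, 7, 8, 9, 2, 11, 4, 10, 5]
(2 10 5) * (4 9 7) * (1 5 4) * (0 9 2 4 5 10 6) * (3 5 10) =(10)(0 9 7 1 3 5 4 2 6) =[9, 3, 6, 5, 2, 4, 0, 1, 8, 7, 10]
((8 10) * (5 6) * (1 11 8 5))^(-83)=(1 11 8 10 5 6)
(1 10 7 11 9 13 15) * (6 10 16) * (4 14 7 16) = (1 4 14 7 11 9 13 15)(6 10 16) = [0, 4, 2, 3, 14, 5, 10, 11, 8, 13, 16, 9, 12, 15, 7, 1, 6]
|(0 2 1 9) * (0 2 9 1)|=3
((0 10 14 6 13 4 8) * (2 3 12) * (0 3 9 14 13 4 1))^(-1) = (0 1 13 10)(2 12 3 8 4 6 14 9)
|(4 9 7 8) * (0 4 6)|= 6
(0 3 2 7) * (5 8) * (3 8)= (0 8 5 3 2 7)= [8, 1, 7, 2, 4, 3, 6, 0, 5]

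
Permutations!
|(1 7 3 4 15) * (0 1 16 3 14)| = |(0 1 7 14)(3 4 15 16)| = 4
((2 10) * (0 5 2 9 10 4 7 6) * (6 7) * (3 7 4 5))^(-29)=(0 3 7 4 6)(2 5)(9 10)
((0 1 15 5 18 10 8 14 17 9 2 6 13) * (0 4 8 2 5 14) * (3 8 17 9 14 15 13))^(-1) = (0 8 3 6 2 10 18 5 9 14 17 4 13 1)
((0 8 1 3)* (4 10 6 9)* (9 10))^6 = (10)(0 1)(3 8)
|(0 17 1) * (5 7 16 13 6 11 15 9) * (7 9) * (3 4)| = |(0 17 1)(3 4)(5 9)(6 11 15 7 16 13)| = 6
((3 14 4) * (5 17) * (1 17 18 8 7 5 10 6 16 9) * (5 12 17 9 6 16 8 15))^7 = (1 9)(3 14 4)(5 18 15) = ((1 9)(3 14 4)(5 18 15)(6 8 7 12 17 10 16))^7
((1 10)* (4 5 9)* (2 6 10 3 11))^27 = ((1 3 11 2 6 10)(4 5 9))^27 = (1 2)(3 6)(10 11)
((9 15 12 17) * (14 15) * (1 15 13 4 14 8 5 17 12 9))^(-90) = (17)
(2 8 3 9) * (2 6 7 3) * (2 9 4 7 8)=[0, 1, 2, 4, 7, 5, 8, 3, 9, 6]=(3 4 7)(6 8 9)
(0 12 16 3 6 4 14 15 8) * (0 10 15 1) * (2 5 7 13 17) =[12, 0, 5, 6, 14, 7, 4, 13, 10, 9, 15, 11, 16, 17, 1, 8, 3, 2] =(0 12 16 3 6 4 14 1)(2 5 7 13 17)(8 10 15)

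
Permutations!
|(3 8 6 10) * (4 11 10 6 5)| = 6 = |(3 8 5 4 11 10)|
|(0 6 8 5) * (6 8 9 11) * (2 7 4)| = 3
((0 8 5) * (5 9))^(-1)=(0 5 9 8)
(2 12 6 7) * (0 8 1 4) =(0 8 1 4)(2 12 6 7) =[8, 4, 12, 3, 0, 5, 7, 2, 1, 9, 10, 11, 6]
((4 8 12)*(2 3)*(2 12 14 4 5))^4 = ((2 3 12 5)(4 8 14))^4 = (4 8 14)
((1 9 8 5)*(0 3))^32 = (9)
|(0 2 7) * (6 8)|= 6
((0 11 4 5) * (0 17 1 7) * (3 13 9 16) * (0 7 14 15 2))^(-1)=((0 11 4 5 17 1 14 15 2)(3 13 9 16))^(-1)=(0 2 15 14 1 17 5 4 11)(3 16 9 13)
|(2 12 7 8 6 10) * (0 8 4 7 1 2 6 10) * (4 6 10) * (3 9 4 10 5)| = |(0 8 10 5 3 9 4 7 6)(1 2 12)| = 9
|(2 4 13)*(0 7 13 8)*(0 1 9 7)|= 7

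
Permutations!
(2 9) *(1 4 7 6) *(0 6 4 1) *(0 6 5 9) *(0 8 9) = (0 5)(2 8 9)(4 7) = [5, 1, 8, 3, 7, 0, 6, 4, 9, 2]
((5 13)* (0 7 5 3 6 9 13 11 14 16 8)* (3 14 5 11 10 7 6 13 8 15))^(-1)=((0 6 9 8)(3 13 14 16 15)(5 10 7 11))^(-1)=(0 8 9 6)(3 15 16 14 13)(5 11 7 10)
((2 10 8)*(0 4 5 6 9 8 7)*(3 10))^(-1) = (0 7 10 3 2 8 9 6 5 4) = ((0 4 5 6 9 8 2 3 10 7))^(-1)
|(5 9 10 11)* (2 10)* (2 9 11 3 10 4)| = 2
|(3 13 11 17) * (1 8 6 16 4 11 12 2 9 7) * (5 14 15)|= 39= |(1 8 6 16 4 11 17 3 13 12 2 9 7)(5 14 15)|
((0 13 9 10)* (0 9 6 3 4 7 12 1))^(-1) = (0 1 12 7 4 3 6 13)(9 10)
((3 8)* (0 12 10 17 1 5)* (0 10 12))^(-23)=(1 5 10 17)(3 8)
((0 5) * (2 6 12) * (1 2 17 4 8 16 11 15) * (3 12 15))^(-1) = ((0 5)(1 2 6 15)(3 12 17 4 8 16 11))^(-1) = (0 5)(1 15 6 2)(3 11 16 8 4 17 12)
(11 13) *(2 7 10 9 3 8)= [0, 1, 7, 8, 4, 5, 6, 10, 2, 3, 9, 13, 12, 11]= (2 7 10 9 3 8)(11 13)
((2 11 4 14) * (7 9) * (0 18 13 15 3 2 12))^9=((0 18 13 15 3 2 11 4 14 12)(7 9))^9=(0 12 14 4 11 2 3 15 13 18)(7 9)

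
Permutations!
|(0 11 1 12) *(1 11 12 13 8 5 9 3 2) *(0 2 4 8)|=5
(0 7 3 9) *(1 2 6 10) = [7, 2, 6, 9, 4, 5, 10, 3, 8, 0, 1] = (0 7 3 9)(1 2 6 10)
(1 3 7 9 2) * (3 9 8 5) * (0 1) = (0 1 9 2)(3 7 8 5) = [1, 9, 0, 7, 4, 3, 6, 8, 5, 2]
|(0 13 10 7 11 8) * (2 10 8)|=12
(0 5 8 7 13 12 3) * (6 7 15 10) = (0 5 8 15 10 6 7 13 12 3) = [5, 1, 2, 0, 4, 8, 7, 13, 15, 9, 6, 11, 3, 12, 14, 10]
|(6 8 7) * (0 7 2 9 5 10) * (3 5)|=9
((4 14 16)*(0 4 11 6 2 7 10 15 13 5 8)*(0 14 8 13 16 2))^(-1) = (0 6 11 16 15 10 7 2 14 8 4)(5 13)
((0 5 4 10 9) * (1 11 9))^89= ((0 5 4 10 1 11 9))^89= (0 11 10 5 9 1 4)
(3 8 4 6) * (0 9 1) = (0 9 1)(3 8 4 6) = [9, 0, 2, 8, 6, 5, 3, 7, 4, 1]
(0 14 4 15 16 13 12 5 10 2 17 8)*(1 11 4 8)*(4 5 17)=(0 14 8)(1 11 5 10 2 4 15 16 13 12 17)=[14, 11, 4, 3, 15, 10, 6, 7, 0, 9, 2, 5, 17, 12, 8, 16, 13, 1]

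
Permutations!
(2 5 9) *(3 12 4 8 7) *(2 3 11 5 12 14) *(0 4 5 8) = (0 4)(2 12 5 9 3 14)(7 11 8) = [4, 1, 12, 14, 0, 9, 6, 11, 7, 3, 10, 8, 5, 13, 2]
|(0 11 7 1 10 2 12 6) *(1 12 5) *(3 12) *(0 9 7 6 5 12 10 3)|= |(0 11 6 9 7)(1 3 10 2 12 5)|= 30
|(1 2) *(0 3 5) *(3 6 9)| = 10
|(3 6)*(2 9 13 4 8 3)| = 7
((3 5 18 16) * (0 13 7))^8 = (18)(0 7 13)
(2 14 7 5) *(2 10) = (2 14 7 5 10) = [0, 1, 14, 3, 4, 10, 6, 5, 8, 9, 2, 11, 12, 13, 7]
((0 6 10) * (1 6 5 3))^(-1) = (0 10 6 1 3 5)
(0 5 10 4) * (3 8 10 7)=(0 5 7 3 8 10 4)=[5, 1, 2, 8, 0, 7, 6, 3, 10, 9, 4]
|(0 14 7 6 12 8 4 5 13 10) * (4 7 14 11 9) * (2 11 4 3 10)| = |(14)(0 4 5 13 2 11 9 3 10)(6 12 8 7)| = 36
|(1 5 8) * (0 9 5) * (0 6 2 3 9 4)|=14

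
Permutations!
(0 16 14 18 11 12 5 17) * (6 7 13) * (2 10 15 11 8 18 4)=[16, 1, 10, 3, 2, 17, 7, 13, 18, 9, 15, 12, 5, 6, 4, 11, 14, 0, 8]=(0 16 14 4 2 10 15 11 12 5 17)(6 7 13)(8 18)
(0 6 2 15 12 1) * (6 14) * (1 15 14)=(0 1)(2 14 6)(12 15)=[1, 0, 14, 3, 4, 5, 2, 7, 8, 9, 10, 11, 15, 13, 6, 12]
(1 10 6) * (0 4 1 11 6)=(0 4 1 10)(6 11)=[4, 10, 2, 3, 1, 5, 11, 7, 8, 9, 0, 6]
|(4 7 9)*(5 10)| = |(4 7 9)(5 10)| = 6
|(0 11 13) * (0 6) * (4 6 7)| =6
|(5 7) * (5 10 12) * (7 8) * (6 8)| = |(5 6 8 7 10 12)| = 6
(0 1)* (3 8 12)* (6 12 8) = [1, 0, 2, 6, 4, 5, 12, 7, 8, 9, 10, 11, 3] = (0 1)(3 6 12)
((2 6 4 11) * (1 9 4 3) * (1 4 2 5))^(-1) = (1 5 11 4 3 6 2 9)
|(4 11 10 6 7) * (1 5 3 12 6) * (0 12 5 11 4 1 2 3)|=10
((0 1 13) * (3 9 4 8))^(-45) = (13)(3 8 4 9)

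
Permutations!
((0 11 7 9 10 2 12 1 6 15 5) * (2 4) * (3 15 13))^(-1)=((0 11 7 9 10 4 2 12 1 6 13 3 15 5))^(-1)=(0 5 15 3 13 6 1 12 2 4 10 9 7 11)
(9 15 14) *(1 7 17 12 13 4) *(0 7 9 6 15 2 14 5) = (0 7 17 12 13 4 1 9 2 14 6 15 5) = [7, 9, 14, 3, 1, 0, 15, 17, 8, 2, 10, 11, 13, 4, 6, 5, 16, 12]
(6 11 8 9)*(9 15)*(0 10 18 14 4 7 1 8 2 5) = (0 10 18 14 4 7 1 8 15 9 6 11 2 5) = [10, 8, 5, 3, 7, 0, 11, 1, 15, 6, 18, 2, 12, 13, 4, 9, 16, 17, 14]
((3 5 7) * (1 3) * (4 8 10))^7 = (1 7 5 3)(4 8 10)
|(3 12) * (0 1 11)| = |(0 1 11)(3 12)| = 6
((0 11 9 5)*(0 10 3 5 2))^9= (0 11 9 2)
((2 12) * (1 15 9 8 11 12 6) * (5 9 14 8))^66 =(1 14 11 2)(6 15 8 12)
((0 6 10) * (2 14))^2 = (14)(0 10 6)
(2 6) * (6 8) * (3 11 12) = (2 8 6)(3 11 12) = [0, 1, 8, 11, 4, 5, 2, 7, 6, 9, 10, 12, 3]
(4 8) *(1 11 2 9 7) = [0, 11, 9, 3, 8, 5, 6, 1, 4, 7, 10, 2] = (1 11 2 9 7)(4 8)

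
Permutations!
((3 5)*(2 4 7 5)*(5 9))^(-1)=(2 3 5 9 7 4)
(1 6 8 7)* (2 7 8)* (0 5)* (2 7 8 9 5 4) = (0 4 2 8 9 5)(1 6 7) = [4, 6, 8, 3, 2, 0, 7, 1, 9, 5]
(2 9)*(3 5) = [0, 1, 9, 5, 4, 3, 6, 7, 8, 2] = (2 9)(3 5)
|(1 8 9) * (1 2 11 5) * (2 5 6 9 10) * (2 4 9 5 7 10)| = 12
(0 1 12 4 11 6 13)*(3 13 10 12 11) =(0 1 11 6 10 12 4 3 13) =[1, 11, 2, 13, 3, 5, 10, 7, 8, 9, 12, 6, 4, 0]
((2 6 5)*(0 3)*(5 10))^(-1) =(0 3)(2 5 10 6)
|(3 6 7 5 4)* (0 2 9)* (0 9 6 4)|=10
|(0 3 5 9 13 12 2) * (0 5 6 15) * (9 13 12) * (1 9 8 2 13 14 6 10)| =|(0 3 10 1 9 12 13 8 2 5 14 6 15)| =13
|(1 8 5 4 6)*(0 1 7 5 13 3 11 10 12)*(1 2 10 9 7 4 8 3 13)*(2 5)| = |(13)(0 5 8 1 3 11 9 7 2 10 12)(4 6)| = 22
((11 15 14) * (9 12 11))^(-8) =(9 11 14 12 15) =((9 12 11 15 14))^(-8)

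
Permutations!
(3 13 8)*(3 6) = (3 13 8 6) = [0, 1, 2, 13, 4, 5, 3, 7, 6, 9, 10, 11, 12, 8]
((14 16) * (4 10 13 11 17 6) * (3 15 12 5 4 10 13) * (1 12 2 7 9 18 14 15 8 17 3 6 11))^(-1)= (1 13 4 5 12)(2 15 16 14 18 9 7)(3 11 17 8)(6 10)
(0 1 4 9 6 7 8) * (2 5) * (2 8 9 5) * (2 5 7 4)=(0 1 2 5 8)(4 7 9 6)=[1, 2, 5, 3, 7, 8, 4, 9, 0, 6]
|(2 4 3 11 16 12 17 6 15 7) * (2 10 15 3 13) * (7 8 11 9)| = |(2 4 13)(3 9 7 10 15 8 11 16 12 17 6)| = 33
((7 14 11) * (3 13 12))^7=((3 13 12)(7 14 11))^7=(3 13 12)(7 14 11)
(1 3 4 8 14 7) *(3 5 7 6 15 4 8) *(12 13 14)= (1 5 7)(3 8 12 13 14 6 15 4)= [0, 5, 2, 8, 3, 7, 15, 1, 12, 9, 10, 11, 13, 14, 6, 4]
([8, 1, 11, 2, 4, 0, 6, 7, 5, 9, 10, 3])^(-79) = (0 5 8)(2 3 11)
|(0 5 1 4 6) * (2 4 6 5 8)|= 7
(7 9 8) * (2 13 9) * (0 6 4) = [6, 1, 13, 3, 0, 5, 4, 2, 7, 8, 10, 11, 12, 9] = (0 6 4)(2 13 9 8 7)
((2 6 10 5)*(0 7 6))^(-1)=((0 7 6 10 5 2))^(-1)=(0 2 5 10 6 7)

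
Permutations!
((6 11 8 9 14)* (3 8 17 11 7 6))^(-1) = ((3 8 9 14)(6 7)(11 17))^(-1) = (3 14 9 8)(6 7)(11 17)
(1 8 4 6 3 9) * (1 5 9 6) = (1 8 4)(3 6)(5 9) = [0, 8, 2, 6, 1, 9, 3, 7, 4, 5]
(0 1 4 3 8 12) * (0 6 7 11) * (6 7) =(0 1 4 3 8 12 7 11) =[1, 4, 2, 8, 3, 5, 6, 11, 12, 9, 10, 0, 7]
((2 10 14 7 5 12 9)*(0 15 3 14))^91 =(0 15 3 14 7 5 12 9 2 10) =((0 15 3 14 7 5 12 9 2 10))^91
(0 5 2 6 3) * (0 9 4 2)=(0 5)(2 6 3 9 4)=[5, 1, 6, 9, 2, 0, 3, 7, 8, 4]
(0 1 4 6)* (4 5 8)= (0 1 5 8 4 6)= [1, 5, 2, 3, 6, 8, 0, 7, 4]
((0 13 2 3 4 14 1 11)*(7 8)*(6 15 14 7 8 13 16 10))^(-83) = ((0 16 10 6 15 14 1 11)(2 3 4 7 13))^(-83) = (0 14 10 11 15 16 1 6)(2 4 13 3 7)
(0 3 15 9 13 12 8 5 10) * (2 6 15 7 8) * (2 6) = (0 3 7 8 5 10)(6 15 9 13 12) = [3, 1, 2, 7, 4, 10, 15, 8, 5, 13, 0, 11, 6, 12, 14, 9]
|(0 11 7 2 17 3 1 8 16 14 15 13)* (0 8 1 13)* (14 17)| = 30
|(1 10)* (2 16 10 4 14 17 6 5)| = |(1 4 14 17 6 5 2 16 10)| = 9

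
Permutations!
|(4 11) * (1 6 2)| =6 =|(1 6 2)(4 11)|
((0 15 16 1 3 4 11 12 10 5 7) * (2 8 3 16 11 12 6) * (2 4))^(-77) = (0 4 7 6 5 11 10 15 12)(1 16)(2 8 3)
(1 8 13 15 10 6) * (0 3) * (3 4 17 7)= (0 4 17 7 3)(1 8 13 15 10 6)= [4, 8, 2, 0, 17, 5, 1, 3, 13, 9, 6, 11, 12, 15, 14, 10, 16, 7]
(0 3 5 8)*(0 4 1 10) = [3, 10, 2, 5, 1, 8, 6, 7, 4, 9, 0] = (0 3 5 8 4 1 10)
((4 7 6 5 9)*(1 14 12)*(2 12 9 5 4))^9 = (1 12 2 9 14)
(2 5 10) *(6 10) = (2 5 6 10) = [0, 1, 5, 3, 4, 6, 10, 7, 8, 9, 2]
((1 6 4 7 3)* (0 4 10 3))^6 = ((0 4 7)(1 6 10 3))^6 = (1 10)(3 6)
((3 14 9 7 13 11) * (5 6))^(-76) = (3 9 13)(7 11 14)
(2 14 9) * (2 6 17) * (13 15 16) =[0, 1, 14, 3, 4, 5, 17, 7, 8, 6, 10, 11, 12, 15, 9, 16, 13, 2] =(2 14 9 6 17)(13 15 16)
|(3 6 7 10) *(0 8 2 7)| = |(0 8 2 7 10 3 6)| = 7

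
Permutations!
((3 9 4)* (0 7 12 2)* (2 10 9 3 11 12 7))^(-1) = (0 2)(4 9 10 12 11)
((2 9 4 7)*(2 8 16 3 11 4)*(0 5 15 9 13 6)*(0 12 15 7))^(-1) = (0 4 11 3 16 8 7 5)(2 9 15 12 6 13)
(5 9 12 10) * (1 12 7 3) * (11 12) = (1 11 12 10 5 9 7 3) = [0, 11, 2, 1, 4, 9, 6, 3, 8, 7, 5, 12, 10]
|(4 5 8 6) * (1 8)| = |(1 8 6 4 5)| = 5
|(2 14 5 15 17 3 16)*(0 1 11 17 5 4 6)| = |(0 1 11 17 3 16 2 14 4 6)(5 15)| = 10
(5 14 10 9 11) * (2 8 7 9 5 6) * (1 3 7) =(1 3 7 9 11 6 2 8)(5 14 10) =[0, 3, 8, 7, 4, 14, 2, 9, 1, 11, 5, 6, 12, 13, 10]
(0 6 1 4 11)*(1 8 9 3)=(0 6 8 9 3 1 4 11)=[6, 4, 2, 1, 11, 5, 8, 7, 9, 3, 10, 0]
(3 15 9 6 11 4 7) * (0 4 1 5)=(0 4 7 3 15 9 6 11 1 5)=[4, 5, 2, 15, 7, 0, 11, 3, 8, 6, 10, 1, 12, 13, 14, 9]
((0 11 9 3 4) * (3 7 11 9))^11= ((0 9 7 11 3 4))^11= (0 4 3 11 7 9)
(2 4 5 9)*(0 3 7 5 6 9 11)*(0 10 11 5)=(0 3 7)(2 4 6 9)(10 11)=[3, 1, 4, 7, 6, 5, 9, 0, 8, 2, 11, 10]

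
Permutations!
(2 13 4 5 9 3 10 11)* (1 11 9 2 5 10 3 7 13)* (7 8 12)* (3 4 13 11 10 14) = (1 10 9 8 12 7 11 5 2)(3 4 14) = [0, 10, 1, 4, 14, 2, 6, 11, 12, 8, 9, 5, 7, 13, 3]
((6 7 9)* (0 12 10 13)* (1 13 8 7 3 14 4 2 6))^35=((0 12 10 8 7 9 1 13)(2 6 3 14 4))^35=(14)(0 8 1 12 7 13 10 9)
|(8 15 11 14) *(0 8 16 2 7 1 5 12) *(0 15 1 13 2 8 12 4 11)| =|(0 12 15)(1 5 4 11 14 16 8)(2 7 13)| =21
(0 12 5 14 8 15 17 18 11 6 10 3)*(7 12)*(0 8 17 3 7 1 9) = (0 1 9)(3 8 15)(5 14 17 18 11 6 10 7 12) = [1, 9, 2, 8, 4, 14, 10, 12, 15, 0, 7, 6, 5, 13, 17, 3, 16, 18, 11]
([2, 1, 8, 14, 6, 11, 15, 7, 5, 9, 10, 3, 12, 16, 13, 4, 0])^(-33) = [5, 1, 11, 16, 4, 14, 6, 7, 3, 9, 10, 13, 12, 2, 0, 15, 8]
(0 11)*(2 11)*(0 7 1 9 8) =[2, 9, 11, 3, 4, 5, 6, 1, 0, 8, 10, 7] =(0 2 11 7 1 9 8)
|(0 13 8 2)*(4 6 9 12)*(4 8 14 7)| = |(0 13 14 7 4 6 9 12 8 2)| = 10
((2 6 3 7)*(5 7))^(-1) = (2 7 5 3 6)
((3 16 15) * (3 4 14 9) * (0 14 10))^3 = (0 3 4 14 16 10 9 15)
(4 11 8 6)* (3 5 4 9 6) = (3 5 4 11 8)(6 9) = [0, 1, 2, 5, 11, 4, 9, 7, 3, 6, 10, 8]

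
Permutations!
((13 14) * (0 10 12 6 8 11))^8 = (14)(0 12 8)(6 11 10)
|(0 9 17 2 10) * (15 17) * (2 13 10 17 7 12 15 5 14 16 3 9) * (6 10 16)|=|(0 2 17 13 16 3 9 5 14 6 10)(7 12 15)|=33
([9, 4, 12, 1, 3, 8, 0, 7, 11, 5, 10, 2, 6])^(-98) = [12, 4, 8, 1, 3, 0, 2, 7, 9, 6, 10, 5, 11]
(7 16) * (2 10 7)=[0, 1, 10, 3, 4, 5, 6, 16, 8, 9, 7, 11, 12, 13, 14, 15, 2]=(2 10 7 16)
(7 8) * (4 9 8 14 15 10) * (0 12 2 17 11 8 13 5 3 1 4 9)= (0 12 2 17 11 8 7 14 15 10 9 13 5 3 1 4)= [12, 4, 17, 1, 0, 3, 6, 14, 7, 13, 9, 8, 2, 5, 15, 10, 16, 11]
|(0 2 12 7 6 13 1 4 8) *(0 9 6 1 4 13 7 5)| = |(0 2 12 5)(1 13 4 8 9 6 7)| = 28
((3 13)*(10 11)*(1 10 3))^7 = (1 11 13 10 3)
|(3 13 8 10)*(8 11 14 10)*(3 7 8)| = 7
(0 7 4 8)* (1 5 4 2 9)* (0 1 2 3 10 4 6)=(0 7 3 10 4 8 1 5 6)(2 9)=[7, 5, 9, 10, 8, 6, 0, 3, 1, 2, 4]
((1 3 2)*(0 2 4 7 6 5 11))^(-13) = ((0 2 1 3 4 7 6 5 11))^(-13) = (0 7 2 6 1 5 3 11 4)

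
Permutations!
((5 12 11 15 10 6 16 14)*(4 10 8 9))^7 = (4 11 16 9 12 6 8 5 10 15 14)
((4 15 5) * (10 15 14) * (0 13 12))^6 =(4 14 10 15 5)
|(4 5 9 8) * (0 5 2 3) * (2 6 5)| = |(0 2 3)(4 6 5 9 8)| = 15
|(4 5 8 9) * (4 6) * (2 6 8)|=|(2 6 4 5)(8 9)|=4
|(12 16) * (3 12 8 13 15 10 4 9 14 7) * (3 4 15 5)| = 12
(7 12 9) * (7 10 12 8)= (7 8)(9 10 12)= [0, 1, 2, 3, 4, 5, 6, 8, 7, 10, 12, 11, 9]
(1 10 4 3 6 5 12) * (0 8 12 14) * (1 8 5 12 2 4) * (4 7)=(0 5 14)(1 10)(2 7 4 3 6 12 8)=[5, 10, 7, 6, 3, 14, 12, 4, 2, 9, 1, 11, 8, 13, 0]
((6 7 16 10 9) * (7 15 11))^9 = (6 11 16 9 15 7 10)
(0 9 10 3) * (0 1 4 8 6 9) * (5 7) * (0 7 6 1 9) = [7, 4, 2, 9, 8, 6, 0, 5, 1, 10, 3] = (0 7 5 6)(1 4 8)(3 9 10)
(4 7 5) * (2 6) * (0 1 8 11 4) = (0 1 8 11 4 7 5)(2 6) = [1, 8, 6, 3, 7, 0, 2, 5, 11, 9, 10, 4]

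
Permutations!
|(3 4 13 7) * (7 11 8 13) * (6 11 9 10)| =|(3 4 7)(6 11 8 13 9 10)| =6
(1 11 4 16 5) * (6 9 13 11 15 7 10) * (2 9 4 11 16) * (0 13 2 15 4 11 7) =(0 13 16 5 1 4 15)(2 9)(6 11 7 10) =[13, 4, 9, 3, 15, 1, 11, 10, 8, 2, 6, 7, 12, 16, 14, 0, 5]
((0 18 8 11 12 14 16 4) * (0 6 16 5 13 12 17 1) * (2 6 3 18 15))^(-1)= ((0 15 2 6 16 4 3 18 8 11 17 1)(5 13 12 14))^(-1)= (0 1 17 11 8 18 3 4 16 6 2 15)(5 14 12 13)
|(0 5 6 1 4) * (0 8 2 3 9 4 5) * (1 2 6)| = |(1 5)(2 3 9 4 8 6)| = 6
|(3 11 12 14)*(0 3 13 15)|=7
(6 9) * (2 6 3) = (2 6 9 3) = [0, 1, 6, 2, 4, 5, 9, 7, 8, 3]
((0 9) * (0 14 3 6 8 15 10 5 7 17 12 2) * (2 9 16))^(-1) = (0 2 16)(3 14 9 12 17 7 5 10 15 8 6)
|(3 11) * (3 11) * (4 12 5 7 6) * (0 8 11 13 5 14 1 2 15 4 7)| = |(0 8 11 13 5)(1 2 15 4 12 14)(6 7)| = 30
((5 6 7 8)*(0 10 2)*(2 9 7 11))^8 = (0 2 11 6 5 8 7 9 10) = ((0 10 9 7 8 5 6 11 2))^8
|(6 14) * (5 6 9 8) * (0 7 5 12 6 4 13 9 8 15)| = |(0 7 5 4 13 9 15)(6 14 8 12)| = 28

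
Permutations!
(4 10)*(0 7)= (0 7)(4 10)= [7, 1, 2, 3, 10, 5, 6, 0, 8, 9, 4]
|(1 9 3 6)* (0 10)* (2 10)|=12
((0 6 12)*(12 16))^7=((0 6 16 12))^7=(0 12 16 6)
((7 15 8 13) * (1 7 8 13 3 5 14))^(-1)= ((1 7 15 13 8 3 5 14))^(-1)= (1 14 5 3 8 13 15 7)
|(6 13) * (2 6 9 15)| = 5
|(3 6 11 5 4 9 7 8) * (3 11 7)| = 8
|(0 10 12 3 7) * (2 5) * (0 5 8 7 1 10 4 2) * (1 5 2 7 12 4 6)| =|(0 6 1 10 4 7 2 8 12 3 5)| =11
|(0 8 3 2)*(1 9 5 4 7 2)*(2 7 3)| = |(0 8 2)(1 9 5 4 3)| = 15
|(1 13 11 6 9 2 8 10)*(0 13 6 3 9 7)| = |(0 13 11 3 9 2 8 10 1 6 7)| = 11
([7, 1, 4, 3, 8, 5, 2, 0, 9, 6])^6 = [0, 1, 4, 3, 8, 5, 2, 7, 9, 6]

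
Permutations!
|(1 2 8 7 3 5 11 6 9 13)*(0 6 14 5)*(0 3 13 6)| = 30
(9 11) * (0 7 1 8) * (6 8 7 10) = (0 10 6 8)(1 7)(9 11) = [10, 7, 2, 3, 4, 5, 8, 1, 0, 11, 6, 9]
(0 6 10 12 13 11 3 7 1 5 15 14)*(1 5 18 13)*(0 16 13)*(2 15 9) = (0 6 10 12 1 18)(2 15 14 16 13 11 3 7 5 9) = [6, 18, 15, 7, 4, 9, 10, 5, 8, 2, 12, 3, 1, 11, 16, 14, 13, 17, 0]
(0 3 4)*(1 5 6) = (0 3 4)(1 5 6) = [3, 5, 2, 4, 0, 6, 1]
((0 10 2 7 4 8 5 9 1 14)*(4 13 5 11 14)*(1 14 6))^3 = ((0 10 2 7 13 5 9 14)(1 4 8 11 6))^3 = (0 7 9 10 13 14 2 5)(1 11 4 6 8)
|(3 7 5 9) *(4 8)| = |(3 7 5 9)(4 8)| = 4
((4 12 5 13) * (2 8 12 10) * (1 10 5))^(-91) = ((1 10 2 8 12)(4 5 13))^(-91) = (1 12 8 2 10)(4 13 5)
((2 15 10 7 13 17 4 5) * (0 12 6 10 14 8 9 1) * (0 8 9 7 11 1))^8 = ((0 12 6 10 11 1 8 7 13 17 4 5 2 15 14 9))^8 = (0 13)(1 15)(2 11)(4 6)(5 10)(7 9)(8 14)(12 17)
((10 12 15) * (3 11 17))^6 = (17)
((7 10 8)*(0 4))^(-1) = (0 4)(7 8 10)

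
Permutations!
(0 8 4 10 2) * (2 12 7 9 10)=(0 8 4 2)(7 9 10 12)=[8, 1, 0, 3, 2, 5, 6, 9, 4, 10, 12, 11, 7]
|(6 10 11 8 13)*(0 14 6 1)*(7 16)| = 8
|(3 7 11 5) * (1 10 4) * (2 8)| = 12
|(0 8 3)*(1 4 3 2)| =|(0 8 2 1 4 3)| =6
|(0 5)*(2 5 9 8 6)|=|(0 9 8 6 2 5)|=6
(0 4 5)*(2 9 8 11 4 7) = (0 7 2 9 8 11 4 5) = [7, 1, 9, 3, 5, 0, 6, 2, 11, 8, 10, 4]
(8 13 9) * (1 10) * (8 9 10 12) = (1 12 8 13 10) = [0, 12, 2, 3, 4, 5, 6, 7, 13, 9, 1, 11, 8, 10]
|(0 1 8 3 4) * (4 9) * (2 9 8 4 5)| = |(0 1 4)(2 9 5)(3 8)| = 6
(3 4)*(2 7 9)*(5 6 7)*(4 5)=(2 4 3 5 6 7 9)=[0, 1, 4, 5, 3, 6, 7, 9, 8, 2]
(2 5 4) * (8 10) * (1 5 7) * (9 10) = [0, 5, 7, 3, 2, 4, 6, 1, 9, 10, 8] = (1 5 4 2 7)(8 9 10)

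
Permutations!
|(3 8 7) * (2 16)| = 6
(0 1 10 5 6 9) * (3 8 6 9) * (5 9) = [1, 10, 2, 8, 4, 5, 3, 7, 6, 0, 9] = (0 1 10 9)(3 8 6)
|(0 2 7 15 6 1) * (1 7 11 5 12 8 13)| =24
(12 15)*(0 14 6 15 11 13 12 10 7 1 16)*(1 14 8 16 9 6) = (0 8 16)(1 9 6 15 10 7 14)(11 13 12) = [8, 9, 2, 3, 4, 5, 15, 14, 16, 6, 7, 13, 11, 12, 1, 10, 0]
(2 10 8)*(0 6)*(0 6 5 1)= (0 5 1)(2 10 8)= [5, 0, 10, 3, 4, 1, 6, 7, 2, 9, 8]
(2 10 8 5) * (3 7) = (2 10 8 5)(3 7) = [0, 1, 10, 7, 4, 2, 6, 3, 5, 9, 8]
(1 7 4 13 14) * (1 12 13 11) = (1 7 4 11)(12 13 14) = [0, 7, 2, 3, 11, 5, 6, 4, 8, 9, 10, 1, 13, 14, 12]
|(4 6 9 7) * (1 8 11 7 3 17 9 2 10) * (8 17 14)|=12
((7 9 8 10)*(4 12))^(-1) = (4 12)(7 10 8 9)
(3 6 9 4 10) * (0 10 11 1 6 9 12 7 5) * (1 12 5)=(0 10 3 9 4 11 12 7 1 6 5)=[10, 6, 2, 9, 11, 0, 5, 1, 8, 4, 3, 12, 7]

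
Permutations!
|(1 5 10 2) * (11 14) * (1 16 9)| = 6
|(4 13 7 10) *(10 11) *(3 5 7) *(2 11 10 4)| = 8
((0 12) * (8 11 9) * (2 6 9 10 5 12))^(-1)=(0 12 5 10 11 8 9 6 2)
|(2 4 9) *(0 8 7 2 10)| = 7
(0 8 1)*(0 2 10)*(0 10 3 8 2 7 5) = (10)(0 2 3 8 1 7 5) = [2, 7, 3, 8, 4, 0, 6, 5, 1, 9, 10]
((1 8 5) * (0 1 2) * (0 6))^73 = ((0 1 8 5 2 6))^73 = (0 1 8 5 2 6)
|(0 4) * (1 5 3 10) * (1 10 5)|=|(10)(0 4)(3 5)|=2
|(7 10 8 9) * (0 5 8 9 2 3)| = |(0 5 8 2 3)(7 10 9)| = 15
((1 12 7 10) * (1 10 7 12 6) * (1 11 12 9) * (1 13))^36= ((1 6 11 12 9 13))^36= (13)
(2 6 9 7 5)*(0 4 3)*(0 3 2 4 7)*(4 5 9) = (0 7 9)(2 6 4) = [7, 1, 6, 3, 2, 5, 4, 9, 8, 0]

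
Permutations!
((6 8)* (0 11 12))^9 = (12)(6 8)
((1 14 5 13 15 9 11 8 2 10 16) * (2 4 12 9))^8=(16)(4 11 12 8 9)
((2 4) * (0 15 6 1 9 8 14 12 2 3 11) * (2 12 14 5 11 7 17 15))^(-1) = (0 11 5 8 9 1 6 15 17 7 3 4 2)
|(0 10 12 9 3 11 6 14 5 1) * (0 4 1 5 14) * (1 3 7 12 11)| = 12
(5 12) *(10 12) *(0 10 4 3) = (0 10 12 5 4 3) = [10, 1, 2, 0, 3, 4, 6, 7, 8, 9, 12, 11, 5]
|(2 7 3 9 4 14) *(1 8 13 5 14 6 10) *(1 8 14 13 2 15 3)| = |(1 14 15 3 9 4 6 10 8 2 7)(5 13)| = 22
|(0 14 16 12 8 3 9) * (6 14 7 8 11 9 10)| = |(0 7 8 3 10 6 14 16 12 11 9)| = 11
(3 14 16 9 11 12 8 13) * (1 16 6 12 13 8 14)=(1 16 9 11 13 3)(6 12 14)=[0, 16, 2, 1, 4, 5, 12, 7, 8, 11, 10, 13, 14, 3, 6, 15, 9]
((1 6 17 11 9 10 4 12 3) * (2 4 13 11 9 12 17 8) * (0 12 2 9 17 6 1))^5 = (17)(0 3 12)(2 10 6 11 9 4 13 8)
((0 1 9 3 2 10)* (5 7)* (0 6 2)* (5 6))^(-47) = ((0 1 9 3)(2 10 5 7 6))^(-47) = (0 1 9 3)(2 7 10 6 5)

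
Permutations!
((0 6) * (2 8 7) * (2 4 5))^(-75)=((0 6)(2 8 7 4 5))^(-75)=(8)(0 6)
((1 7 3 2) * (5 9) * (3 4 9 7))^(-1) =(1 2 3)(4 7 5 9)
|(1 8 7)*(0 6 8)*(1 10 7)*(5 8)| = |(0 6 5 8 1)(7 10)| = 10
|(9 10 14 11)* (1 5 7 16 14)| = 8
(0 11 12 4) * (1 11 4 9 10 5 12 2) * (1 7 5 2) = (0 4)(1 11)(2 7 5 12 9 10) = [4, 11, 7, 3, 0, 12, 6, 5, 8, 10, 2, 1, 9]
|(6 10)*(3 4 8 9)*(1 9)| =|(1 9 3 4 8)(6 10)| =10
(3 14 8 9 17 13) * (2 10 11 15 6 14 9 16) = [0, 1, 10, 9, 4, 5, 14, 7, 16, 17, 11, 15, 12, 3, 8, 6, 2, 13] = (2 10 11 15 6 14 8 16)(3 9 17 13)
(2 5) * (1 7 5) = [0, 7, 1, 3, 4, 2, 6, 5] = (1 7 5 2)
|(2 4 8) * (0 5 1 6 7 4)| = |(0 5 1 6 7 4 8 2)| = 8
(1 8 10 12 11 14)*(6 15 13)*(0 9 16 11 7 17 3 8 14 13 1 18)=[9, 14, 2, 8, 4, 5, 15, 17, 10, 16, 12, 13, 7, 6, 18, 1, 11, 3, 0]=(0 9 16 11 13 6 15 1 14 18)(3 8 10 12 7 17)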